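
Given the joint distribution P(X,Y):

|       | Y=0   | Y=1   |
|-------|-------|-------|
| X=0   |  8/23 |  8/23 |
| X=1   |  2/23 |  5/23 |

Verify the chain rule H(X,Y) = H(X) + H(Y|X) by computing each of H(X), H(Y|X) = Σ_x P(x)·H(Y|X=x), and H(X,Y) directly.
H(X) = 0.8865 bits, H(Y|X) = 0.9583 bits, H(X,Y) = 1.8449 bits

Marginal of X (row sums):
  P(X=0) = 8/23 + 8/23 = 16/23
  P(X=1) = 2/23 + 5/23 = 7/23
H(X) = -[(16/23)·log₂(16/23) + (7/23)·log₂(7/23)]
  = 0.36422 + 0.52232 = 0.8865 bits

H(Y|X) = Σ_x P(x)·H(Y|X=x):
  X=0: P(X=0) = 16/23, P(Y|X=0) = (1/2, 1/2) → H(Y|X=0) = 1.00000
  X=1: P(X=1) = 7/23, P(Y|X=1) = (2/7, 5/7) → H(Y|X=1) = 0.86312
H(Y|X) = (16/23)·1.00000 + (7/23)·0.86312 = 0.9583 bits

H(X,Y) = -Σ_{x,y} P(x,y) log₂ P(x,y). Per-cell terms -P(x,y)·log₂P(x,y):
  X=0: 0.52993, 0.52993
  X=1: 0.30640, 0.47862
Sum of the 4 terms: H(X,Y) = 1.8449 bits

Chain rule check:
  H(X) + H(Y|X) = 0.8865 + 0.9583 = 1.8448 bits
  H(X,Y) = 1.8449 bits
✓ Chain rule verified (Δ = 0.0001 is 4-dp rounding noise: each of the three values was rounded independently).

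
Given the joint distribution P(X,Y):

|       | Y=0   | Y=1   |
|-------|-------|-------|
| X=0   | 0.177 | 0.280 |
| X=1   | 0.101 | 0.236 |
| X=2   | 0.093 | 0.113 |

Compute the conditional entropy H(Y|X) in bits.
0.9416 bits

H(Y|X) = H(X,Y) - H(X)

H(X,Y) = -Σ_{x,y} P(x,y) log₂ P(x,y). Per-cell terms -P(x,y)·log₂P(x,y):
  X=0: 0.44218, 0.51422
  X=1: 0.33406, 0.49162
  X=2: 0.31868, 0.35545
Sum of the 6 terms: H(X,Y) = 2.4562 bits

Marginal of X (row sums):
  P(X=0) = 0.177 + 0.280 = 0.457
  P(X=1) = 0.101 + 0.236 = 0.337
  P(X=2) = 0.093 + 0.113 = 0.206
H(X) = -[0.457·log₂(0.457) + 0.337·log₂(0.337) + 0.206·log₂(0.206)]
  = 0.51629 + 0.52881 + 0.46953 = 1.5146 bits

H(Y|X) = H(X,Y) - H(X) = 2.4562 - 1.5146 = 0.9416 bits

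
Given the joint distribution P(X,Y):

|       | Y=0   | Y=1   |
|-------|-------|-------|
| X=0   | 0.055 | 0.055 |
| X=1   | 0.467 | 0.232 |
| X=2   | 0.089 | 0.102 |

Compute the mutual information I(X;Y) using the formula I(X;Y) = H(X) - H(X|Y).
0.0229 bits

I(X;Y) = H(X) - H(X|Y)

Marginal of X (row sums):
  P(X=0) = 0.055 + 0.055 = 0.110
  P(X=1) = 0.467 + 0.232 = 0.699
  P(X=2) = 0.089 + 0.102 = 0.191
H(X) = -[0.110·log₂(0.110) + 0.699·log₂(0.699) + 0.191·log₂(0.191)]
  = 0.350287 + 0.361128 + 0.456176 = 1.16759 bits

Marginal of Y (column sums):
  P(Y=0) = 0.055 + 0.467 + 0.089 = 0.611
  P(Y=1) = 0.055 + 0.232 + 0.102 = 0.389
H(X|Y) = Σ_y P(y)·H(X|Y=y):
  Y=0: P(Y=0) = 0.611, P(X|Y=0) = (55/611, 467/611, 89/611) → H(X|Y=0) = 1.013892
  Y=1: P(Y=1) = 0.389, P(X|Y=1) = (55/389, 232/389, 102/389) → H(X|Y=1) = 1.350121
H(X|Y) = 0.611·1.013892 + 0.389·1.350121 = 1.14469 bits

I(X;Y) = H(X) - H(X|Y) = 1.16759 - 1.14469 = 0.0229 bits

Cross-check via I(X;Y) = H(X) + H(Y) - H(X,Y): computing H(Y) from the column sums and H(X,Y) from the 6 cells in the same way gives H(Y) = 0.96415 bits and H(X,Y) = 2.10884 bits, so
I(X;Y) = 1.16759 + 0.96415 - 2.10884 = 0.0229 bits ✓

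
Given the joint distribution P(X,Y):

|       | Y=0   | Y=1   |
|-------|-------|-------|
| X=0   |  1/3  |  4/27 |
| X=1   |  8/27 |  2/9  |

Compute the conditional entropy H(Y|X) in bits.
0.9396 bits

H(Y|X) = H(X,Y) - H(X)

H(X,Y) = -Σ_{x,y} P(x,y) log₂ P(x,y). Per-cell terms -P(x,y)·log₂P(x,y):
  X=0: 0.5283, 0.4081
  X=1: 0.5200, 0.4822
Sum of the 4 terms: H(X,Y) = 1.9386 bits

Marginal of X (row sums):
  P(X=0) = 1/3 + 4/27 = 13/27
  P(X=1) = 8/27 + 2/9 = 14/27
H(X) = -[(13/27)·log₂(13/27) + (14/27)·log₂(14/27)]
  = 0.5077 + 0.4913 = 0.9990 bits

H(Y|X) = H(X,Y) - H(X) = 1.9386 - 0.9990 = 0.9396 bits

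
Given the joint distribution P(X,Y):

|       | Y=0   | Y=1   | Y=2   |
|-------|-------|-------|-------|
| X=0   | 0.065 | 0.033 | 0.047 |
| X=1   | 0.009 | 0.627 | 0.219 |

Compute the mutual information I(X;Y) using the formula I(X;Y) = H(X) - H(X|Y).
0.1897 bits

I(X;Y) = H(X) - H(X|Y)

Marginal of X (row sums):
  P(X=0) = 0.065 + 0.033 + 0.047 = 0.145
  P(X=1) = 0.009 + 0.627 + 0.219 = 0.855
H(X) = -[0.145·log₂(0.145) + 0.855·log₂(0.855)]
  = 0.4040 + 0.1932 = 0.5972 bits

Marginal of Y (column sums):
  P(Y=0) = 0.065 + 0.009 = 0.074
  P(Y=1) = 0.033 + 0.627 = 0.660
  P(Y=2) = 0.047 + 0.219 = 0.266
H(X|Y) = Σ_y P(y)·H(X|Y=y):
  Y=0: P(Y=0) = 0.074, P(X|Y=0) = (65/74, 9/74) → H(X|Y=0) = 0.5340
  Y=1: P(Y=1) = 0.660, P(X|Y=1) = (1/20, 19/20) → H(X|Y=1) = 0.2864
  Y=2: P(Y=2) = 0.266, P(X|Y=2) = (47/266, 219/266) → H(X|Y=2) = 0.6728
H(X|Y) = 0.074·0.5340 + 0.660·0.2864 + 0.266·0.6728 = 0.4075 bits

I(X;Y) = H(X) - H(X|Y) = 0.5972 - 0.4075 = 0.1897 bits

Cross-check via I(X;Y) = H(X) + H(Y) - H(X,Y): computing H(Y) from the column sums and H(X,Y) from the 6 cells in the same way gives H(Y) = 1.1818 bits and H(X,Y) = 1.5893 bits, so
I(X;Y) = 0.5972 + 1.1818 - 1.5893 = 0.1897 bits ✓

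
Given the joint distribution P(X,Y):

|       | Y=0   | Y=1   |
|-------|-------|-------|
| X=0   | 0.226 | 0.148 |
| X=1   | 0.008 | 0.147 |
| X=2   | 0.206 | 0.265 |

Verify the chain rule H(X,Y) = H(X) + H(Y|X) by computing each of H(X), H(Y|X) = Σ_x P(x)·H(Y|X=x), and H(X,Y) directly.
H(X) = 1.4592 bits, H(Y|X) = 0.8733 bits, H(X,Y) = 2.3324 bits

Marginal of X (row sums):
  P(X=0) = 0.226 + 0.148 = 0.374
  P(X=1) = 0.008 + 0.147 = 0.155
  P(X=2) = 0.206 + 0.265 = 0.471
H(X) = -[0.374·log₂(0.374) + 0.155·log₂(0.155) + 0.471·log₂(0.471)]
  = 0.530665 + 0.416897 + 0.511601 = 1.4592 bits

H(Y|X) = Σ_x P(x)·H(Y|X=x):
  X=0: P(X=0) = 0.374, P(Y|X=0) = (113/187, 74/187) → H(Y|X=0) = 0.968393
  X=1: P(X=1) = 0.155, P(Y|X=1) = (8/155, 147/155) → H(Y|X=1) = 0.293209
  X=2: P(X=2) = 0.471, P(Y|X=2) = (206/471, 265/471) → H(Y|X=2) = 0.988651
H(Y|X) = 0.374·0.968393 + 0.155·0.293209 + 0.471·0.988651 = 0.8733 bits

H(X,Y) = -Σ_{x,y} P(x,y) log₂ P(x,y). Per-cell terms -P(x,y)·log₂P(x,y):
  X=0: 0.484907, 0.407937
  X=1: 0.055726, 0.406618
  X=2: 0.469532, 0.507723
Sum of the 6 terms: H(X,Y) = 2.3324 bits

Chain rule check:
  H(X) + H(Y|X) = 1.4592 + 0.8733 = 2.3325 bits
  H(X,Y) = 2.3324 bits
✓ Chain rule verified (Δ = 0.0001 is 4-dp rounding noise: each of the three values was rounded independently).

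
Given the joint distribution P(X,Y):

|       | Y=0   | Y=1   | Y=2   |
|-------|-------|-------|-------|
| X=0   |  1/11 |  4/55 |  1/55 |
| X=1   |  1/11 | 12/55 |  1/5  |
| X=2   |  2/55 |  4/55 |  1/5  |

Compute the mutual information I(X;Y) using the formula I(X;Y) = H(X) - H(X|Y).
0.1365 bits

I(X;Y) = H(X) - H(X|Y)

Marginal of X (row sums):
  P(X=0) = 1/11 + 4/55 + 1/55 = 2/11
  P(X=1) = 1/11 + 12/55 + 1/5 = 28/55
  P(X=2) = 2/55 + 4/55 + 1/5 = 17/55
H(X) = -[(2/11)·log₂(2/11) + (28/55)·log₂(28/55) + (17/55)·log₂(17/55)]
  = 0.44717 + 0.49586 + 0.52357 = 1.4666 bits

Marginal of Y (column sums):
  P(Y=0) = 1/11 + 1/11 + 2/55 = 12/55
  P(Y=1) = 4/55 + 12/55 + 4/55 = 4/11
  P(Y=2) = 1/55 + 1/5 + 1/5 = 23/55
H(X|Y) = Σ_y P(y)·H(X|Y=y):
  Y=0: P(Y=0) = 12/55, P(X|Y=0) = (5/12, 5/12, 1/6) → H(X|Y=0) = 1.48336
  Y=1: P(Y=1) = 4/11, P(X|Y=1) = (1/5, 3/5, 1/5) → H(X|Y=1) = 1.37095
  Y=2: P(Y=2) = 23/55, P(X|Y=2) = (1/23, 11/23, 11/23) → H(X|Y=2) = 1.21454
H(X|Y) = (12/55)·1.48336 + (4/11)·1.37095 + (23/55)·1.21454 = 1.3301 bits

I(X;Y) = H(X) - H(X|Y) = 1.4666 - 1.3301 = 0.1365 bits

Cross-check via I(X;Y) = H(X) + H(Y) - H(X,Y): computing H(Y) from the column sums and H(X,Y) from the 9 cells in the same way gives H(Y) = 1.5359 bits and H(X,Y) = 2.8660 bits, so
I(X;Y) = 1.4666 + 1.5359 - 2.8660 = 0.1365 bits ✓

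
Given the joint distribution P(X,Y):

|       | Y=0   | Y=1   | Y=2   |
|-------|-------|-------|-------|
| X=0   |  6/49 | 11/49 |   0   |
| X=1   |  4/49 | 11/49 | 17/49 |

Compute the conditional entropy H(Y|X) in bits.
1.2323 bits

H(Y|X) = H(X,Y) - H(X)

H(X,Y) = -Σ_{x,y} P(x,y) log₂ P(x,y). Per-cell terms -P(x,y)·log₂P(x,y):
  X=0: 0.3710, 0.4838, 0.0000
  X=1: 0.2951, 0.4838, 0.5299
  (cells with P = 0 contribute 0)
Sum of the 6 terms: H(X,Y) = 2.1636 bits

Marginal of X (row sums):
  P(X=0) = 6/49 + 11/49 + 0 = 17/49
  P(X=1) = 4/49 + 11/49 + 17/49 = 32/49
H(X) = -[(17/49)·log₂(17/49) + (32/49)·log₂(32/49)]
  = 0.5299 + 0.4014 = 0.9313 bits

H(Y|X) = H(X,Y) - H(X) = 2.1636 - 0.9313 = 1.2323 bits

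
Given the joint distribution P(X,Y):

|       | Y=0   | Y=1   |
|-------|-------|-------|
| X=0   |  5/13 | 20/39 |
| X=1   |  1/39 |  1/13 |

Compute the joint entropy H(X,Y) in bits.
1.4445 bits

H(X,Y) = -Σ_{x,y} P(x,y) log₂ P(x,y). Per-cell terms -P(x,y)·log₂P(x,y):
  X=0: 0.53020, 0.49409
  X=1: 0.13552, 0.28465
Sum of the 4 terms: H(X,Y) = 1.4445 bits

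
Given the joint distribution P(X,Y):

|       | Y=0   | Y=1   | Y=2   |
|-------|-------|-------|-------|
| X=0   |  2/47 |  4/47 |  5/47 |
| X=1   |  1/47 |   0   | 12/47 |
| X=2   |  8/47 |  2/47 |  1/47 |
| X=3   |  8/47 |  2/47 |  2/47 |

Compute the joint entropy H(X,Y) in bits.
3.0306 bits

H(X,Y) = -Σ_{x,y} P(x,y) log₂ P(x,y). Per-cell terms -P(x,y)·log₂P(x,y):
  X=0: 0.193812, 0.302518, 0.343900
  X=1: 0.118183, 0.000000, 0.502883
  X=2: 0.434824, 0.193812, 0.118183
  X=3: 0.434824, 0.193812, 0.193812
  (cells with P = 0 contribute 0)
Sum of the 12 terms: H(X,Y) = 3.0306 bits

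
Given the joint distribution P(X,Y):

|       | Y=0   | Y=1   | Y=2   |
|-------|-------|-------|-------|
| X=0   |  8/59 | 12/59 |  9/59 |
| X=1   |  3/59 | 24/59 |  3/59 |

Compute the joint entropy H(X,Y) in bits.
2.2369 bits

H(X,Y) = -Σ_{x,y} P(x,y) log₂ P(x,y). Per-cell terms -P(x,y)·log₂P(x,y):
  X=0: 0.3909, 0.4673, 0.4138
  X=1: 0.2185, 0.5279, 0.2185
Sum of the 6 terms: H(X,Y) = 2.2369 bits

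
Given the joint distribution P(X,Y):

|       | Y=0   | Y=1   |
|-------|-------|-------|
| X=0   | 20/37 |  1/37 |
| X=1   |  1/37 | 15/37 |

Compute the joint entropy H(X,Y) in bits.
1.2894 bits

H(X,Y) = -Σ_{x,y} P(x,y) log₂ P(x,y). Per-cell terms -P(x,y)·log₂P(x,y):
  X=0: 0.4797, 0.1408
  X=1: 0.1408, 0.5281
Sum of the 4 terms: H(X,Y) = 1.2894 bits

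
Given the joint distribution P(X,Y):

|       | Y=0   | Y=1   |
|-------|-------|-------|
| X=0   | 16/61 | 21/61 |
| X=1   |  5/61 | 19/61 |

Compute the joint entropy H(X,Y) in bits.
1.8560 bits

H(X,Y) = -Σ_{x,y} P(x,y) log₂ P(x,y). Per-cell terms -P(x,y)·log₂P(x,y):
  X=0: 0.5064, 0.5296
  X=1: 0.2958, 0.5242
Sum of the 4 terms: H(X,Y) = 1.8560 bits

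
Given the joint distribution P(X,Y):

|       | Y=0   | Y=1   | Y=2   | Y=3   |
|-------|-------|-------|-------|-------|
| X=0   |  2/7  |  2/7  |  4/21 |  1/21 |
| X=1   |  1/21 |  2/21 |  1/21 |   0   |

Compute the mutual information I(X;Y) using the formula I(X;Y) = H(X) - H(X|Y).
0.0243 bits

I(X;Y) = H(X) - H(X|Y)

Marginal of X (row sums):
  P(X=0) = 2/7 + 2/7 + 4/21 + 1/21 = 17/21
  P(X=1) = 1/21 + 2/21 + 1/21 + 0 = 4/21
H(X) = -[(17/21)·log₂(17/21) + (4/21)·log₂(4/21)]
  = 0.2468 + 0.4557 = 0.7025 bits

Marginal of Y (column sums):
  P(Y=0) = 2/7 + 1/21 = 1/3
  P(Y=1) = 2/7 + 2/21 = 8/21
  P(Y=2) = 4/21 + 1/21 = 5/21
  P(Y=3) = 1/21 + 0 = 1/21
H(X|Y) = Σ_y P(y)·H(X|Y=y):
  Y=0: P(Y=0) = 1/3, P(X|Y=0) = (6/7, 1/7) → H(X|Y=0) = 0.5917
  Y=1: P(Y=1) = 8/21, P(X|Y=1) = (3/4, 1/4) → H(X|Y=1) = 0.8113
  Y=2: P(Y=2) = 5/21, P(X|Y=2) = (4/5, 1/5) → H(X|Y=2) = 0.7219
  Y=3: P(Y=3) = 1/21, P(X|Y=3) = (1, 0) → H(X|Y=3) = 0.0000
H(X|Y) = (1/3)·0.5917 + (8/21)·0.8113 + (5/21)·0.7219 + (1/21)·0.0000 = 0.6782 bits

I(X;Y) = H(X) - H(X|Y) = 0.7025 - 0.6782 = 0.0243 bits

Cross-check via I(X;Y) = H(X) + H(Y) - H(X,Y): computing H(Y) from the column sums and H(X,Y) from the 8 cells in the same way gives H(Y) = 1.7608 bits and H(X,Y) = 2.4390 bits, so
I(X;Y) = 0.7025 + 1.7608 - 2.4390 = 0.0243 bits ✓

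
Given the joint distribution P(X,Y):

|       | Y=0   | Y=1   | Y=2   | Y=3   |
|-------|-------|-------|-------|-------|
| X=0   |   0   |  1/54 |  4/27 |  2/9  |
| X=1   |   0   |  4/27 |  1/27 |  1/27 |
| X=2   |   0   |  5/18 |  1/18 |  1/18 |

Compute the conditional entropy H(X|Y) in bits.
1.1944 bits

H(X|Y) = H(X,Y) - H(Y)

H(X,Y) = -Σ_{x,y} P(x,y) log₂ P(x,y). Per-cell terms -P(x,y)·log₂P(x,y):
  X=0: 0.0000, 0.1066, 0.4081, 0.4822
  X=1: 0.0000, 0.4081, 0.1761, 0.1761
  X=2: 0.0000, 0.5133, 0.2317, 0.2317
  (cells with P = 0 contribute 0)
Sum of the 12 terms: H(X,Y) = 2.7339 bits

Marginal of Y (column sums):
  P(Y=0) = 0 + 0 + 0 = 0
  P(Y=1) = 1/54 + 4/27 + 5/18 = 4/9
  P(Y=2) = 4/27 + 1/27 + 1/18 = 13/54
  P(Y=3) = 2/9 + 1/27 + 1/18 = 17/54
H(Y) = -[(4/9)·log₂(4/9) + (13/54)·log₂(13/54) + (17/54)·log₂(17/54)]   (outcomes with P = 0 contribute 0)
  = 0.5200 + 0.4946 + 0.5249 = 1.5395 bits

H(X|Y) = H(X,Y) - H(Y) = 2.7339 - 1.5395 = 1.1944 bits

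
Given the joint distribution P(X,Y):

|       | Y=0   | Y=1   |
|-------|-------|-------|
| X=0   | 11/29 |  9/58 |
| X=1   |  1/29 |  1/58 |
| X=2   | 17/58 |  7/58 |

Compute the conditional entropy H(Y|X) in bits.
0.8724 bits

H(Y|X) = H(X,Y) - H(X)

H(X,Y) = -Σ_{x,y} P(x,y) log₂ P(x,y). Per-cell terms -P(x,y)·log₂P(x,y):
  X=0: 0.530484, 0.417112
  X=1: 0.167517, 0.101000
  X=2: 0.518945, 0.368179
Sum of the 6 terms: H(X,Y) = 2.10324 bits

Marginal of X (row sums):
  P(X=0) = 11/29 + 9/58 = 31/58
  P(X=1) = 1/29 + 1/58 = 3/58
  P(X=2) = 17/58 + 7/58 = 12/29
H(X) = -[(31/58)·log₂(31/58) + (3/58)·log₂(3/58) + (12/29)·log₂(12/29)]
  = 0.483057 + 0.221018 + 0.526766 = 1.23084 bits

H(Y|X) = H(X,Y) - H(X) = 2.10324 - 1.23084 = 0.8724 bits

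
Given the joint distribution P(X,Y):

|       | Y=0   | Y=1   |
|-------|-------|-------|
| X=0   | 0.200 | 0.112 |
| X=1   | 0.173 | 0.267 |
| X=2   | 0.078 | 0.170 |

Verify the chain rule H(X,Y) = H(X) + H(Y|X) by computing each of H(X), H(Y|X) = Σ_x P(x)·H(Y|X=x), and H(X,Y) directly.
H(X) = 1.5443 bits, H(Y|X) = 0.9420 bits, H(X,Y) = 2.4863 bits

Marginal of X (row sums):
  P(X=0) = 0.200 + 0.112 = 0.312
  P(X=1) = 0.173 + 0.267 = 0.440
  P(X=2) = 0.078 + 0.170 = 0.248
H(X) = -[0.312·log₂(0.312) + 0.440·log₂(0.440) + 0.248·log₂(0.248)]
  = 0.52428 + 0.52115 + 0.49887 = 1.5443 bits

H(Y|X) = Σ_x P(x)·H(Y|X=x):
  X=0: P(X=0) = 0.312, P(Y|X=0) = (25/39, 14/39) → H(Y|X=0) = 0.94183
  X=1: P(X=1) = 0.440, P(Y|X=1) = (173/440, 267/440) → H(Y|X=1) = 0.96682
  X=2: P(X=2) = 0.248, P(Y|X=2) = (39/124, 85/124) → H(Y|X=2) = 0.89832
H(Y|X) = 0.312·0.94183 + 0.440·0.96682 + 0.248·0.89832 = 0.9420 bits

H(X,Y) = -Σ_{x,y} P(x,y) log₂ P(x,y). Per-cell terms -P(x,y)·log₂P(x,y):
  X=0: 0.46439, 0.35374
  X=1: 0.43789, 0.50866
  X=2: 0.28707, 0.43459
Sum of the 6 terms: H(X,Y) = 2.4863 bits

Chain rule check:
  H(X) + H(Y|X) = 1.5443 + 0.9420 = 2.4863 bits
  H(X,Y) = 2.4863 bits
✓ Chain rule verified.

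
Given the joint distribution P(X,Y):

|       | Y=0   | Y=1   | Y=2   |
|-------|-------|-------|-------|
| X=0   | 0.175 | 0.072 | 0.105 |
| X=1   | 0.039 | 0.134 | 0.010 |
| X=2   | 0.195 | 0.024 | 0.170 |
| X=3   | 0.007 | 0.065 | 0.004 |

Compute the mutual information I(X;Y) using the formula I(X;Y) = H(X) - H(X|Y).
0.3003 bits

I(X;Y) = H(X) - H(X|Y)

Marginal of X (row sums):
  P(X=0) = 0.175 + 0.072 + 0.105 = 0.352
  P(X=1) = 0.039 + 0.134 + 0.010 = 0.183
  P(X=2) = 0.195 + 0.024 + 0.170 = 0.389
  P(X=3) = 0.007 + 0.065 + 0.004 = 0.076
H(X) = -[0.352·log₂(0.352) + 0.183·log₂(0.183) + 0.389·log₂(0.389) + 0.076·log₂(0.076)]
  = 0.530236 + 0.448365 + 0.529879 + 0.282557 = 1.79104 bits

Marginal of Y (column sums):
  P(Y=0) = 0.175 + 0.039 + 0.195 + 0.007 = 0.416
  P(Y=1) = 0.072 + 0.134 + 0.024 + 0.065 = 0.295
  P(Y=2) = 0.105 + 0.010 + 0.170 + 0.004 = 0.289
H(X|Y) = Σ_y P(y)·H(X|Y=y):
  Y=0: P(Y=0) = 0.416, P(X|Y=0) = (175/416, 3/32, 15/32, 7/416) → H(X|Y=0) = 1.457234
  Y=1: P(Y=1) = 0.295, P(X|Y=1) = (72/295, 134/295, 24/295, 13/59) → H(X|Y=1) = 1.789034
  Y=2: P(Y=2) = 0.289, P(X|Y=2) = (105/289, 10/289, 10/17, 4/289) → H(X|Y=2) = 1.234401
H(X|Y) = 0.416·1.457234 + 0.295·1.789034 + 0.289·1.234401 = 1.49072 bits

I(X;Y) = H(X) - H(X|Y) = 1.79104 - 1.49072 = 0.3003 bits

Cross-check via I(X;Y) = H(X) + H(Y) - H(X,Y): computing H(Y) from the column sums and H(X,Y) from the 12 cells in the same way gives H(Y) = 1.56350 bits and H(X,Y) = 3.05422 bits, so
I(X;Y) = 1.79104 + 1.56350 - 3.05422 = 0.3003 bits ✓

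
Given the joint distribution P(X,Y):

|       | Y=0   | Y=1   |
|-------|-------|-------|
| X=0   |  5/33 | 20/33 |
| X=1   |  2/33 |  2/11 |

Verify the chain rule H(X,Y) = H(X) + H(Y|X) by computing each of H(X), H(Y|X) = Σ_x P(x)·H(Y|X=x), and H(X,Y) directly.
H(X) = 0.7990 bits, H(Y|X) = 0.7436 bits, H(X,Y) = 1.5426 bits

Marginal of X (row sums):
  P(X=0) = 5/33 + 20/33 = 25/33
  P(X=1) = 2/33 + 2/11 = 8/33
H(X) = -[(25/33)·log₂(25/33) + (8/33)·log₂(8/33)]
  = 0.303438 + 0.495611 = 0.7990 bits

H(Y|X) = Σ_x P(x)·H(Y|X=x):
  X=0: P(X=0) = 25/33, P(Y|X=0) = (1/5, 4/5) → H(Y|X=0) = 0.721928
  X=1: P(X=1) = 8/33, P(Y|X=1) = (1/4, 3/4) → H(Y|X=1) = 0.811278
H(Y|X) = (25/33)·0.721928 + (8/33)·0.811278 = 0.7436 bits

H(X,Y) = -Σ_{x,y} P(x,y) log₂ P(x,y). Per-cell terms -P(x,y)·log₂P(x,y):
  X=0: 0.412495, 0.437858
  X=1: 0.245115, 0.447169
Sum of the 4 terms: H(X,Y) = 1.5426 bits

Chain rule check:
  H(X) + H(Y|X) = 0.7990 + 0.7436 = 1.5426 bits
  H(X,Y) = 1.5426 bits
✓ Chain rule verified.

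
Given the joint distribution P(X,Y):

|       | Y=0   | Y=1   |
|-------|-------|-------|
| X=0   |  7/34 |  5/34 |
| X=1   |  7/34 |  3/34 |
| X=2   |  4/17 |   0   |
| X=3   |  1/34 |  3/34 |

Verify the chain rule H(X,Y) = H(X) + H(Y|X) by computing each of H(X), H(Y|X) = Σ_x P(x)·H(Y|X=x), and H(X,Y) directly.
H(X) = 1.9040 bits, H(Y|X) = 0.7005 bits, H(X,Y) = 2.6045 bits

Marginal of X (row sums):
  P(X=0) = 7/34 + 5/34 = 6/17
  P(X=1) = 7/34 + 3/34 = 5/17
  P(X=2) = 4/17 + 0 = 4/17
  P(X=3) = 1/34 + 3/34 = 2/17
H(X) = -[(6/17)·log₂(6/17) + (5/17)·log₂(5/17) + (4/17)·log₂(4/17) + (2/17)·log₂(2/17)]
  = 0.530294 + 0.519275 + 0.491168 + 0.363231 = 1.9040 bits

H(Y|X) = Σ_x P(x)·H(Y|X=x):
  X=0: P(X=0) = 6/17, P(Y|X=0) = (7/12, 5/12) → H(Y|X=0) = 0.979869
  X=1: P(X=1) = 5/17, P(Y|X=1) = (7/10, 3/10) → H(Y|X=1) = 0.881291
  X=2: P(X=2) = 4/17, P(Y|X=2) = (1, 0) → H(Y|X=2) = 0.000000
  X=3: P(X=3) = 2/17, P(Y|X=3) = (1/4, 3/4) → H(Y|X=3) = 0.811278
H(Y|X) = (6/17)·0.979869 + (5/17)·0.881291 + (4/17)·0.000000 + (2/17)·0.811278 = 0.7005 bits

H(X,Y) = -Σ_{x,y} P(x,y) log₂ P(x,y). Per-cell terms -P(x,y)·log₂P(x,y):
  X=0: 0.469434, 0.406696
  X=1: 0.469434, 0.309044
  X=2: 0.491168, 0.000000
  X=3: 0.149631, 0.309044
  (cells with P = 0 contribute 0)
Sum of the 8 terms: H(X,Y) = 2.6045 bits

Chain rule check:
  H(X) + H(Y|X) = 1.9040 + 0.7005 = 2.6045 bits
  H(X,Y) = 2.6045 bits
✓ Chain rule verified.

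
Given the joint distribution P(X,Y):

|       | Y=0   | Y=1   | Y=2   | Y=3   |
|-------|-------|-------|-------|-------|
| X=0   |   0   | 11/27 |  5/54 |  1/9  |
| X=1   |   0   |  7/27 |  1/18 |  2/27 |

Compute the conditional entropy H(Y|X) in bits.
1.2485 bits

H(Y|X) = H(X,Y) - H(X)

H(X,Y) = -Σ_{x,y} P(x,y) log₂ P(x,y). Per-cell terms -P(x,y)·log₂P(x,y):
  X=0: 0.0000, 0.5278, 0.3179, 0.3522
  X=1: 0.0000, 0.5049, 0.2317, 0.2781
  (cells with P = 0 contribute 0)
Sum of the 8 terms: H(X,Y) = 2.2126 bits

Marginal of X (row sums):
  P(X=0) = 0 + 11/27 + 5/54 + 1/9 = 11/18
  P(X=1) = 0 + 7/27 + 1/18 + 2/27 = 7/18
H(X) = -[(11/18)·log₂(11/18) + (7/18)·log₂(7/18)]
  = 0.4342 + 0.5299 = 0.9641 bits

H(Y|X) = H(X,Y) - H(X) = 2.2126 - 0.9641 = 1.2485 bits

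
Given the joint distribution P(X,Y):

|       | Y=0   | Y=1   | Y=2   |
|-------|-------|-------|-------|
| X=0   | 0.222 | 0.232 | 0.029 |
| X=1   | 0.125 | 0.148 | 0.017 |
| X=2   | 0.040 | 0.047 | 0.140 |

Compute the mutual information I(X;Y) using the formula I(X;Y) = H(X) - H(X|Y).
0.2240 bits

I(X;Y) = H(X) - H(X|Y)

Marginal of X (row sums):
  P(X=0) = 0.222 + 0.232 + 0.029 = 0.483
  P(X=1) = 0.125 + 0.148 + 0.017 = 0.290
  P(X=2) = 0.040 + 0.047 + 0.140 = 0.227
H(X) = -[0.483·log₂(0.483) + 0.290·log₂(0.290) + 0.227·log₂(0.227)]
  = 0.5071 + 0.5179 + 0.4856 = 1.5106 bits

Marginal of Y (column sums):
  P(Y=0) = 0.222 + 0.125 + 0.040 = 0.387
  P(Y=1) = 0.232 + 0.148 + 0.047 = 0.427
  P(Y=2) = 0.029 + 0.017 + 0.140 = 0.186
H(X|Y) = Σ_y P(y)·H(X|Y=y):
  Y=0: P(Y=0) = 0.387, P(X|Y=0) = (74/129, 125/387, 40/387) → H(X|Y=0) = 1.3250
  Y=1: P(Y=1) = 0.427, P(X|Y=1) = (232/427, 148/427, 47/427) → H(X|Y=1) = 1.3584
  Y=2: P(Y=2) = 0.186, P(X|Y=2) = (29/186, 17/186, 70/93) → H(X|Y=2) = 1.0420
H(X|Y) = 0.387·1.3250 + 0.427·1.3584 + 0.186·1.0420 = 1.2866 bits

I(X;Y) = H(X) - H(X|Y) = 1.5106 - 1.2866 = 0.2240 bits

Cross-check via I(X;Y) = H(X) + H(Y) - H(X,Y): computing H(Y) from the column sums and H(X,Y) from the 9 cells in the same way gives H(Y) = 1.5056 bits and H(X,Y) = 2.7922 bits, so
I(X;Y) = 1.5106 + 1.5056 - 2.7922 = 0.2240 bits ✓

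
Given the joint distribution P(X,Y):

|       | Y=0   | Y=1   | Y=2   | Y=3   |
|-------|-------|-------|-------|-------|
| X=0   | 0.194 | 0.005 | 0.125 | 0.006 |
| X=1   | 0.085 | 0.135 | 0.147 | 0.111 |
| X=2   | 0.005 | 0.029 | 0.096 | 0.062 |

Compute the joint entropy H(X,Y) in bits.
3.1271 bits

H(X,Y) = -Σ_{x,y} P(x,y) log₂ P(x,y). Per-cell terms -P(x,y)·log₂P(x,y):
  X=0: 0.4589791, 0.0382193, 0.3750000, 0.0442849
  X=1: 0.3022934, 0.3900108, 0.4066185, 0.3520219
  X=2: 0.0382193, 0.1481263, 0.3245589, 0.2487185
Sum of the 12 terms: H(X,Y) = 3.1271 bits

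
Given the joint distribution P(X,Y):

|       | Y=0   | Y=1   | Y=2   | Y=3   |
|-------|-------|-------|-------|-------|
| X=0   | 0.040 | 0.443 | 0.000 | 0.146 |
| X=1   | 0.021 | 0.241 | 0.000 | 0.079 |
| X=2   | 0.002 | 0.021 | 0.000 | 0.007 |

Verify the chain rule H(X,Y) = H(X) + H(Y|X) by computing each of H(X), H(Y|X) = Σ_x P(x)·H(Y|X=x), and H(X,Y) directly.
H(X) = 1.1018 bits, H(Y|X) = 1.0958 bits, H(X,Y) = 2.1976 bits

Marginal of X (row sums):
  P(X=0) = 0.040 + 0.443 + 0.000 + 0.146 = 0.629
  P(X=1) = 0.021 + 0.241 + 0.000 + 0.079 = 0.341
  P(X=2) = 0.002 + 0.021 + 0.000 + 0.007 = 0.030
H(X) = -[0.629·log₂(0.629) + 0.341·log₂(0.341) + 0.030·log₂(0.030)]
  = 0.42072 + 0.52929 + 0.15177 = 1.1018 bits

H(Y|X) = Σ_x P(x)·H(Y|X=x):
  X=0: P(X=0) = 0.629, P(Y|X=0) = (40/629, 443/629, 0, 146/629) → H(Y|X=0) = 1.09807
  X=1: P(X=1) = 0.341, P(Y|X=1) = (21/341, 241/341, 0, 79/341) → H(Y|X=1) = 1.09033
  X=2: P(X=2) = 0.030, P(Y|X=2) = (1/15, 7/10, 0, 7/30) → H(Y|X=2) = 1.11055
H(Y|X) = 0.629·1.09807 + 0.341·1.09033 + 0.030·1.11055 = 1.0958 bits

H(X,Y) = -Σ_{x,y} P(x,y) log₂ P(x,y). Per-cell terms -P(x,y)·log₂P(x,y):
  X=0: 0.18575, 0.52036, 0.00000, 0.40529
  X=1: 0.11704, 0.49475, 0.00000, 0.28930
  X=2: 0.01793, 0.11704, 0.00000, 0.05011
  (cells with P = 0 contribute 0)
Sum of the 12 terms: H(X,Y) = 2.1976 bits

Chain rule check:
  H(X) + H(Y|X) = 1.1018 + 1.0958 = 2.1976 bits
  H(X,Y) = 2.1976 bits
✓ Chain rule verified.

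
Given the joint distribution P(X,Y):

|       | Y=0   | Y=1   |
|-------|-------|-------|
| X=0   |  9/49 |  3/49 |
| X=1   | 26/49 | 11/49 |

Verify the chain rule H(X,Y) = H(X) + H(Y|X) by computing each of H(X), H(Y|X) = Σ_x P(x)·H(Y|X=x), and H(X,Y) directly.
H(X) = 0.8031 bits, H(Y|X) = 0.8616 bits, H(X,Y) = 1.6647 bits

Marginal of X (row sums):
  P(X=0) = 9/49 + 3/49 = 12/49
  P(X=1) = 26/49 + 11/49 = 37/49
H(X) = -[(12/49)·log₂(12/49) + (37/49)·log₂(37/49)]
  = 0.49708 + 0.30601 = 0.8031 bits

H(Y|X) = Σ_x P(x)·H(Y|X=x):
  X=0: P(X=0) = 12/49, P(Y|X=0) = (3/4, 1/4) → H(Y|X=0) = 0.81128
  X=1: P(X=1) = 37/49, P(Y|X=1) = (26/37, 11/37) → H(Y|X=1) = 0.87796
H(Y|X) = (12/49)·0.81128 + (37/49)·0.87796 = 0.8616 bits

H(X,Y) = -Σ_{x,y} P(x,y) log₂ P(x,y). Per-cell terms -P(x,y)·log₂P(x,y):
  X=0: 0.44904, 0.24672
  X=1: 0.48512, 0.48384
Sum of the 4 terms: H(X,Y) = 1.6647 bits

Chain rule check:
  H(X) + H(Y|X) = 0.8031 + 0.8616 = 1.6647 bits
  H(X,Y) = 1.6647 bits
✓ Chain rule verified.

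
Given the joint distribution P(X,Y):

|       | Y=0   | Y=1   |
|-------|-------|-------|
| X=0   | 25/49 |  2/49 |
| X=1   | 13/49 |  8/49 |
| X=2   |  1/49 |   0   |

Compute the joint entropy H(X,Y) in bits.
1.7330 bits

H(X,Y) = -Σ_{x,y} P(x,y) log₂ P(x,y). Per-cell terms -P(x,y)·log₂P(x,y):
  X=0: 0.49533, 0.18836
  X=1: 0.50787, 0.42689
  X=2: 0.11459, 0.00000
  (cells with P = 0 contribute 0)
Sum of the 6 terms: H(X,Y) = 1.7330 bits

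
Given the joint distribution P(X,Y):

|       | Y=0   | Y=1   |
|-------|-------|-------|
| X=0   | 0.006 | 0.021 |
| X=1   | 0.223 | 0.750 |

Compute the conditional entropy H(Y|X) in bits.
0.7763 bits

H(Y|X) = H(X,Y) - H(X)

H(X,Y) = -Σ_{x,y} P(x,y) log₂ P(x,y). Per-cell terms -P(x,y)·log₂P(x,y):
  X=0: 0.0443, 0.1170
  X=1: 0.4828, 0.3113
Sum of the 4 terms: H(X,Y) = 0.9554 bits

Marginal of X (row sums):
  P(X=0) = 0.006 + 0.021 = 0.027
  P(X=1) = 0.223 + 0.750 = 0.973
H(X) = -[0.027·log₂(0.027) + 0.973·log₂(0.973)]
  = 0.1407 + 0.0384 = 0.1791 bits

H(Y|X) = H(X,Y) - H(X) = 0.9554 - 0.1791 = 0.7763 bits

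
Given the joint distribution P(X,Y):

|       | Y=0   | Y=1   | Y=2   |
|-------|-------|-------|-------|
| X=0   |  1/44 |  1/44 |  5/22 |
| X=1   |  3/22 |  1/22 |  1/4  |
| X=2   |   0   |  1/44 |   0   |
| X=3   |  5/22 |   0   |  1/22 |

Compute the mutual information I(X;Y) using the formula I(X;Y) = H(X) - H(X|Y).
0.3622 bits

I(X;Y) = H(X) - H(X|Y)

Marginal of X (row sums):
  P(X=0) = 1/44 + 1/44 + 5/22 = 3/11
  P(X=1) = 3/22 + 1/22 + 1/4 = 19/44
  P(X=2) = 0 + 1/44 + 0 = 1/44
  P(X=3) = 5/22 + 0 + 1/22 = 3/11
H(X) = -[(3/11)·log₂(3/11) + (19/44)·log₂(19/44) + (1/44)·log₂(1/44) + (3/11)·log₂(3/11)]
  = 0.511219 + 0.523149 + 0.124078 + 0.511219 = 1.669665 bits

Marginal of Y (column sums):
  P(Y=0) = 1/44 + 3/22 + 0 + 5/22 = 17/44
  P(Y=1) = 1/44 + 1/22 + 1/44 + 0 = 1/11
  P(Y=2) = 5/22 + 1/4 + 0 + 1/22 = 23/44
H(X|Y) = Σ_y P(y)·H(X|Y=y):
  Y=0: P(Y=0) = 17/44, P(X|Y=0) = (1/17, 6/17, 0, 10/17) → H(X|Y=0) = 1.221048
  Y=1: P(Y=1) = 1/11, P(X|Y=1) = (1/4, 1/2, 1/4, 0) → H(X|Y=1) = 1.500000
  Y=2: P(Y=2) = 23/44, P(X|Y=2) = (10/23, 11/23, 0, 2/23) → H(X|Y=2) = 1.337778
H(X|Y) = (17/44)·1.221048 + (1/11)·1.500000 + (23/44)·1.337778 = 1.307425 bits

I(X;Y) = H(X) - H(X|Y) = 1.669665 - 1.307425 = 0.3622 bits

Cross-check via I(X;Y) = H(X) + H(Y) - H(X,Y): computing H(Y) from the column sums and H(X,Y) from the 12 cells in the same way gives H(Y) = 1.333777 bits and H(X,Y) = 2.641202 bits, so
I(X;Y) = 1.669665 + 1.333777 - 2.641202 = 0.3622 bits ✓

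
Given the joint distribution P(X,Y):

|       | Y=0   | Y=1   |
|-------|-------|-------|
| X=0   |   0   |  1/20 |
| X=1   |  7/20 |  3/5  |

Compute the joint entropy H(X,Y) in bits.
1.1884 bits

H(X,Y) = -Σ_{x,y} P(x,y) log₂ P(x,y). Per-cell terms -P(x,y)·log₂P(x,y):
  X=0: 0.0000, 0.2161
  X=1: 0.5301, 0.4422
  (cells with P = 0 contribute 0)
Sum of the 4 terms: H(X,Y) = 1.1884 bits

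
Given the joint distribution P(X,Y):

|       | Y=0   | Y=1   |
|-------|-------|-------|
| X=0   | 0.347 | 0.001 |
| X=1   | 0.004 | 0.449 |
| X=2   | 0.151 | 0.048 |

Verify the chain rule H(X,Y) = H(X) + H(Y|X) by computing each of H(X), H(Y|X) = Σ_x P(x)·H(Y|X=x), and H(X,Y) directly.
H(X) = 1.5110 bits, H(Y|X) = 0.2015 bits, H(X,Y) = 1.7125 bits

Marginal of X (row sums):
  P(X=0) = 0.347 + 0.001 = 0.348
  P(X=1) = 0.004 + 0.449 = 0.453
  P(X=2) = 0.151 + 0.048 = 0.199
H(X) = -[0.348·log₂(0.348) + 0.453·log₂(0.453) + 0.199·log₂(0.199)]
  = 0.52995 + 0.51751 + 0.46350 = 1.5110 bits

H(Y|X) = Σ_x P(x)·H(Y|X=x):
  X=0: P(X=0) = 0.348, P(Y|X=0) = (347/348, 1/348) → H(Y|X=0) = 0.02840
  X=1: P(X=1) = 0.453, P(Y|X=1) = (4/453, 449/453) → H(Y|X=1) = 0.07293
  X=2: P(X=2) = 0.199, P(Y|X=2) = (151/199, 48/199) → H(Y|X=2) = 0.79704
H(Y|X) = 0.348·0.02840 + 0.453·0.07293 + 0.199·0.79704 = 0.2015 bits

H(X,Y) = -Σ_{x,y} P(x,y) log₂ P(x,y). Per-cell terms -P(x,y)·log₂P(x,y):
  X=0: 0.52987, 0.00997
  X=1: 0.03186, 0.51869
  X=2: 0.41183, 0.21028
Sum of the 6 terms: H(X,Y) = 1.7125 bits

Chain rule check:
  H(X) + H(Y|X) = 1.5110 + 0.2015 = 1.7125 bits
  H(X,Y) = 1.7125 bits
✓ Chain rule verified.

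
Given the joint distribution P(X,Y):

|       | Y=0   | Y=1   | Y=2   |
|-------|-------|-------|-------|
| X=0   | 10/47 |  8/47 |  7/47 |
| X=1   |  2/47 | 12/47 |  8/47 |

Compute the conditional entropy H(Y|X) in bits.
1.4535 bits

H(Y|X) = H(X,Y) - H(X)

H(X,Y) = -Σ_{x,y} P(x,y) log₂ P(x,y). Per-cell terms -P(x,y)·log₂P(x,y):
  X=0: 0.475034, 0.434824, 0.409163
  X=1: 0.193812, 0.502883, 0.434824
Sum of the 6 terms: H(X,Y) = 2.45054 bits

Marginal of X (row sums):
  P(X=0) = 10/47 + 8/47 + 7/47 = 25/47
  P(X=1) = 2/47 + 12/47 + 8/47 = 22/47
H(X) = -[(25/47)·log₂(25/47) + (22/47)·log₂(22/47)]
  = 0.484432 + 0.512627 = 0.99706 bits

H(Y|X) = H(X,Y) - H(X) = 2.45054 - 0.99706 = 1.4535 bits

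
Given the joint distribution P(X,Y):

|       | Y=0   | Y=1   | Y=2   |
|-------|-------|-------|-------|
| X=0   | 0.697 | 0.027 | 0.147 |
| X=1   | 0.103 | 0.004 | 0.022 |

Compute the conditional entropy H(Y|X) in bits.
0.8464 bits

H(Y|X) = H(X,Y) - H(X)

H(X,Y) = -Σ_{x,y} P(x,y) log₂ P(x,y). Per-cell terms -P(x,y)·log₂P(x,y):
  X=0: 0.3630, 0.1407, 0.4066
  X=1: 0.3378, 0.0319, 0.1211
Sum of the 6 terms: H(X,Y) = 1.4011 bits

Marginal of X (row sums):
  P(X=0) = 0.697 + 0.027 + 0.147 = 0.871
  P(X=1) = 0.103 + 0.004 + 0.022 = 0.129
H(X) = -[0.871·log₂(0.871) + 0.129·log₂(0.129)]
  = 0.1736 + 0.3811 = 0.5547 bits

H(Y|X) = H(X,Y) - H(X) = 1.4011 - 0.5547 = 0.8464 bits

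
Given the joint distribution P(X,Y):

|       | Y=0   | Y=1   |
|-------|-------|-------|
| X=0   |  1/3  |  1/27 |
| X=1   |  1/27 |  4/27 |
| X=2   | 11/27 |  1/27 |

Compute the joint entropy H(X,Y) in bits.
1.9926 bits

H(X,Y) = -Σ_{x,y} P(x,y) log₂ P(x,y). Per-cell terms -P(x,y)·log₂P(x,y):
  X=0: 0.52832, 0.17611
  X=1: 0.17611, 0.40813
  X=2: 0.52778, 0.17611
Sum of the 6 terms: H(X,Y) = 1.9926 bits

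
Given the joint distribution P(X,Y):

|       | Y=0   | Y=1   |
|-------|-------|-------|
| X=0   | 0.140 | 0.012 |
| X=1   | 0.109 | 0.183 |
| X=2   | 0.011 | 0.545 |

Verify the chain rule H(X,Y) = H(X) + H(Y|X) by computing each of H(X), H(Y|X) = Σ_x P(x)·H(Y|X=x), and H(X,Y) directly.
H(X) = 1.4025 bits, H(Y|X) = 0.4169 bits, H(X,Y) = 1.8194 bits

Marginal of X (row sums):
  P(X=0) = 0.140 + 0.012 = 0.152
  P(X=1) = 0.109 + 0.183 = 0.292
  P(X=2) = 0.011 + 0.545 = 0.556
H(X) = -[0.152·log₂(0.152) + 0.292·log₂(0.292) + 0.556·log₂(0.556)]
  = 0.4131 + 0.5186 + 0.4708 = 1.4025 bits

H(Y|X) = Σ_x P(x)·H(Y|X=x):
  X=0: P(X=0) = 0.152, P(Y|X=0) = (35/38, 3/38) → H(Y|X=0) = 0.3985
  X=1: P(X=1) = 0.292, P(Y|X=1) = (109/292, 183/292) → H(Y|X=1) = 0.9532
  X=2: P(X=2) = 0.556, P(Y|X=2) = (11/556, 545/556) → H(Y|X=2) = 0.1402
H(Y|X) = 0.152·0.3985 + 0.292·0.9532 + 0.556·0.1402 = 0.4169 bits

H(X,Y) = -Σ_{x,y} P(x,y) log₂ P(x,y). Per-cell terms -P(x,y)·log₂P(x,y):
  X=0: 0.3971, 0.0766
  X=1: 0.3485, 0.4484
  X=2: 0.0716, 0.4772
Sum of the 6 terms: H(X,Y) = 1.8194 bits

Chain rule check:
  H(X) + H(Y|X) = 1.4025 + 0.4169 = 1.8194 bits
  H(X,Y) = 1.8194 bits
✓ Chain rule verified.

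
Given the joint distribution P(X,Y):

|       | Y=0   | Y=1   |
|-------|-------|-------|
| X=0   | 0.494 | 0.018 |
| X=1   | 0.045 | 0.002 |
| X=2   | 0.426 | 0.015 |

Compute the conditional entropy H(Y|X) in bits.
0.2188 bits

H(Y|X) = H(X,Y) - H(X)

H(X,Y) = -Σ_{x,y} P(x,y) log₂ P(x,y). Per-cell terms -P(x,y)·log₂P(x,y):
  X=0: 0.50260, 0.10433
  X=1: 0.20133, 0.01793
  X=2: 0.52444, 0.09088
Sum of the 6 terms: H(X,Y) = 1.4415 bits

Marginal of X (row sums):
  P(X=0) = 0.494 + 0.018 = 0.512
  P(X=1) = 0.045 + 0.002 = 0.047
  P(X=2) = 0.426 + 0.015 = 0.441
H(X) = -[0.512·log₂(0.512) + 0.047·log₂(0.047) + 0.441·log₂(0.441)]
  = 0.49448 + 0.20733 + 0.52089 = 1.2227 bits

H(Y|X) = H(X,Y) - H(X) = 1.4415 - 1.2227 = 0.2188 bits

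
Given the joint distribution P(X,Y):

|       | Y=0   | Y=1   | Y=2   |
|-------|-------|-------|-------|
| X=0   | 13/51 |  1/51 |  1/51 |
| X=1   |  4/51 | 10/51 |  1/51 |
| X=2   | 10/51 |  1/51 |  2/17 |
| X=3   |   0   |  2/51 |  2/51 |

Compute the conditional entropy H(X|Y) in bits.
1.4284 bits

H(X|Y) = H(X,Y) - H(Y)

H(X,Y) = -Σ_{x,y} P(x,y) log₂ P(x,y). Per-cell terms -P(x,y)·log₂P(x,y):
  X=0: 0.502663, 0.111224, 0.111224
  X=1: 0.288033, 0.460882, 0.111224
  X=2: 0.460882, 0.111224, 0.363231
  X=3: 0.000000, 0.183232, 0.183232
  (cells with P = 0 contribute 0)
Sum of the 12 terms: H(X,Y) = 2.88705 bits

Marginal of Y (column sums):
  P(Y=0) = 13/51 + 4/51 + 10/51 + 0 = 9/17
  P(Y=1) = 1/51 + 10/51 + 1/51 + 2/51 = 14/51
  P(Y=2) = 1/51 + 1/51 + 2/17 + 2/51 = 10/51
H(Y) = -[(9/17)·log₂(9/17) + (14/51)·log₂(14/51) + (10/51)·log₂(10/51)]
  = 0.485755 + 0.511980 + 0.460882 = 1.45862 bits

H(X|Y) = H(X,Y) - H(Y) = 2.88705 - 1.45862 = 1.4284 bits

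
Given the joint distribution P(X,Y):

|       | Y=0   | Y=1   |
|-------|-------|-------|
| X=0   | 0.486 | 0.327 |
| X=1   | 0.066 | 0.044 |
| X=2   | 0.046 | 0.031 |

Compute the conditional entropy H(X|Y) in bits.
0.8779 bits

H(X|Y) = H(X,Y) - H(Y)

H(X,Y) = -Σ_{x,y} P(x,y) log₂ P(x,y). Per-cell terms -P(x,y)·log₂P(x,y):
  X=0: 0.5059, 0.5273
  X=1: 0.2588, 0.1983
  X=2: 0.2043, 0.1554
Sum of the 6 terms: H(X,Y) = 1.8500 bits

Marginal of Y (column sums):
  P(Y=0) = 0.486 + 0.066 + 0.046 = 0.598
  P(Y=1) = 0.327 + 0.044 + 0.031 = 0.402
H(Y) = -[0.598·log₂(0.598) + 0.402·log₂(0.402)]
  = 0.4436 + 0.5285 = 0.9721 bits

H(X|Y) = H(X,Y) - H(Y) = 1.8500 - 0.9721 = 0.8779 bits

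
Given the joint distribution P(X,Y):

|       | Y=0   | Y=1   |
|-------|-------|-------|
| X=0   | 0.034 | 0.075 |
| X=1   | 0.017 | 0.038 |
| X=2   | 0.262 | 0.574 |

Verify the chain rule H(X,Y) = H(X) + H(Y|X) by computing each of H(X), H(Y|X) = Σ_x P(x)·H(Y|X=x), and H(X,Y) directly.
H(X) = 0.7947 bits, H(Y|X) = 0.8966 bits, H(X,Y) = 1.6913 bits

Marginal of X (row sums):
  P(X=0) = 0.034 + 0.075 = 0.109
  P(X=1) = 0.017 + 0.038 = 0.055
  P(X=2) = 0.262 + 0.574 = 0.836
H(X) = -[0.109·log₂(0.109) + 0.055·log₂(0.055) + 0.836·log₂(0.836)]
  = 0.34854 + 0.23014 + 0.21604 = 0.7947 bits

H(Y|X) = Σ_x P(x)·H(Y|X=x):
  X=0: P(X=0) = 0.109, P(Y|X=0) = (34/109, 75/109) → H(Y|X=0) = 0.89538
  X=1: P(X=1) = 0.055, P(Y|X=1) = (17/55, 38/55) → H(Y|X=1) = 0.89212
  X=2: P(X=2) = 0.836, P(Y|X=2) = (131/418, 287/418) → H(Y|X=2) = 0.89706
H(Y|X) = 0.109·0.89538 + 0.055·0.89212 + 0.836·0.89706 = 0.8966 bits

H(X,Y) = -Σ_{x,y} P(x,y) log₂ P(x,y). Per-cell terms -P(x,y)·log₂P(x,y):
  X=0: 0.16586, 0.28027
  X=1: 0.09993, 0.17928
  X=2: 0.50628, 0.45970
Sum of the 6 terms: H(X,Y) = 1.6913 bits

Chain rule check:
  H(X) + H(Y|X) = 0.7947 + 0.8966 = 1.6913 bits
  H(X,Y) = 1.6913 bits
✓ Chain rule verified.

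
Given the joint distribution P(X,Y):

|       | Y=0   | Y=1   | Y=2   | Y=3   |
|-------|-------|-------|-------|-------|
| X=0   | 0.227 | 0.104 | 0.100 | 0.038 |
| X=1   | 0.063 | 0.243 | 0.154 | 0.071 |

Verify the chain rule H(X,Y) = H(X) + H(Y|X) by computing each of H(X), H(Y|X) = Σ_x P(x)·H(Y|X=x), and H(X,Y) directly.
H(X) = 0.9972 bits, H(Y|X) = 1.7733 bits, H(X,Y) = 2.7705 bits

Marginal of X (row sums):
  P(X=0) = 0.227 + 0.104 + 0.100 + 0.038 = 0.469
  P(X=1) = 0.063 + 0.243 + 0.154 + 0.071 = 0.531
H(X) = -[0.469·log₂(0.469) + 0.531·log₂(0.531)]
  = 0.5123 + 0.4849 = 0.9972 bits

H(Y|X) = Σ_x P(x)·H(Y|X=x):
  X=0: P(X=0) = 0.469, P(Y|X=0) = (227/469, 104/469, 100/469, 38/469) → H(Y|X=0) = 1.7577
  X=1: P(X=1) = 0.531, P(Y|X=1) = (7/59, 27/59, 154/531, 71/531) → H(Y|X=1) = 1.7870
H(Y|X) = 0.469·1.7577 + 0.531·1.7870 = 1.7733 bits

H(X,Y) = -Σ_{x,y} P(x,y) log₂ P(x,y). Per-cell terms -P(x,y)·log₂P(x,y):
  X=0: 0.4856, 0.3396, 0.3322, 0.1793
  X=1: 0.2513, 0.4960, 0.4156, 0.2709
Sum of the 8 terms: H(X,Y) = 2.7705 bits

Chain rule check:
  H(X) + H(Y|X) = 0.9972 + 1.7733 = 2.7705 bits
  H(X,Y) = 2.7705 bits
✓ Chain rule verified.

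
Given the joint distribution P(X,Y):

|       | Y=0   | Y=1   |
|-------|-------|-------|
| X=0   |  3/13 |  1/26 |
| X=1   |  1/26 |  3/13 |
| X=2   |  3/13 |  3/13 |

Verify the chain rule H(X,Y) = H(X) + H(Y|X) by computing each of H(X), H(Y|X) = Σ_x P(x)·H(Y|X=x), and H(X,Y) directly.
H(X) = 1.5342 bits, H(Y|X) = 0.7801 bits, H(X,Y) = 2.3143 bits

Marginal of X (row sums):
  P(X=0) = 3/13 + 1/26 = 7/26
  P(X=1) = 1/26 + 3/13 = 7/26
  P(X=2) = 3/13 + 3/13 = 6/13
H(X) = -[(7/26)·log₂(7/26) + (7/26)·log₂(7/26) + (6/13)·log₂(6/13)]
  = 0.50968 + 0.50968 + 0.51484 = 1.5342 bits

H(Y|X) = Σ_x P(x)·H(Y|X=x):
  X=0: P(X=0) = 7/26, P(Y|X=0) = (6/7, 1/7) → H(Y|X=0) = 0.59167
  X=1: P(X=1) = 7/26, P(Y|X=1) = (1/7, 6/7) → H(Y|X=1) = 0.59167
  X=2: P(X=2) = 6/13, P(Y|X=2) = (1/2, 1/2) → H(Y|X=2) = 1.00000
H(Y|X) = (7/26)·0.59167 + (7/26)·0.59167 + (6/13)·1.00000 = 0.7801 bits

H(X,Y) = -Σ_{x,y} P(x,y) log₂ P(x,y). Per-cell terms -P(x,y)·log₂P(x,y):
  X=0: 0.48819, 0.18079
  X=1: 0.18079, 0.48819
  X=2: 0.48819, 0.48819
Sum of the 6 terms: H(X,Y) = 2.3143 bits

Chain rule check:
  H(X) + H(Y|X) = 1.5342 + 0.7801 = 2.3143 bits
  H(X,Y) = 2.3143 bits
✓ Chain rule verified.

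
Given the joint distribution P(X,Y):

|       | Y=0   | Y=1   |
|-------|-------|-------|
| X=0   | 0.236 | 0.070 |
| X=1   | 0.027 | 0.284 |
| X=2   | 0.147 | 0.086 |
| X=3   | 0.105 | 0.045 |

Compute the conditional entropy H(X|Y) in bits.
1.6710 bits

H(X|Y) = H(X,Y) - H(Y)

H(X,Y) = -Σ_{x,y} P(x,y) log₂ P(x,y). Per-cell terms -P(x,y)·log₂P(x,y):
  X=0: 0.49162, 0.26856
  X=1: 0.14069, 0.51575
  X=2: 0.40662, 0.30440
  X=3: 0.34141, 0.20133
Sum of the 8 terms: H(X,Y) = 2.67038 bits

Marginal of Y (column sums):
  P(Y=0) = 0.236 + 0.027 + 0.147 + 0.105 = 0.515
  P(Y=1) = 0.070 + 0.284 + 0.086 + 0.045 = 0.485
H(Y) = -[0.515·log₂(0.515) + 0.485·log₂(0.485)]
  = 0.49304 + 0.50631 = 0.99935 bits

H(X|Y) = H(X,Y) - H(Y) = 2.67038 - 0.99935 = 1.6710 bits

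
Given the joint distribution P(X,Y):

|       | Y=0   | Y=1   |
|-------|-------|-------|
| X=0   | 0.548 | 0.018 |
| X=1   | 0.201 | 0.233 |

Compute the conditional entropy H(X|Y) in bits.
0.7219 bits

H(X|Y) = H(X,Y) - H(Y)

H(X,Y) = -Σ_{x,y} P(x,y) log₂ P(x,y). Per-cell terms -P(x,y)·log₂P(x,y):
  X=0: 0.4755, 0.1043
  X=1: 0.4653, 0.4897
Sum of the 4 terms: H(X,Y) = 1.5348 bits

Marginal of Y (column sums):
  P(Y=0) = 0.548 + 0.201 = 0.749
  P(Y=1) = 0.018 + 0.233 = 0.251
H(Y) = -[0.749·log₂(0.749) + 0.251·log₂(0.251)]
  = 0.3123 + 0.5006 = 0.8129 bits

H(X|Y) = H(X,Y) - H(Y) = 1.5348 - 0.8129 = 0.7219 bits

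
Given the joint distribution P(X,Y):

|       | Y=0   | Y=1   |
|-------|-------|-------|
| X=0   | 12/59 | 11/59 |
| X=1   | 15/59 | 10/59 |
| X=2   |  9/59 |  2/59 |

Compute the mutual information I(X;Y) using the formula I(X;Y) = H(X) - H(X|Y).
0.0364 bits

I(X;Y) = H(X) - H(X|Y)

Marginal of X (row sums):
  P(X=0) = 12/59 + 11/59 = 23/59
  P(X=1) = 15/59 + 10/59 = 25/59
  P(X=2) = 9/59 + 2/59 = 11/59
H(X) = -[(23/59)·log₂(23/59) + (25/59)·log₂(25/59) + (11/59)·log₂(11/59)]
  = 0.5298 + 0.5249 + 0.4518 = 1.5065 bits

Marginal of Y (column sums):
  P(Y=0) = 12/59 + 15/59 + 9/59 = 36/59
  P(Y=1) = 11/59 + 10/59 + 2/59 = 23/59
H(X|Y) = Σ_y P(y)·H(X|Y=y):
  Y=0: P(Y=0) = 36/59, P(X|Y=0) = (1/3, 5/12, 1/4) → H(X|Y=0) = 1.5546
  Y=1: P(Y=1) = 23/59, P(X|Y=1) = (11/23, 10/23, 2/23) → H(X|Y=1) = 1.3378
H(X|Y) = (36/59)·1.5546 + (23/59)·1.3378 = 1.4701 bits

I(X;Y) = H(X) - H(X|Y) = 1.5065 - 1.4701 = 0.0364 bits

Cross-check via I(X;Y) = H(X) + H(Y) - H(X,Y): computing H(Y) from the column sums and H(X,Y) from the 6 cells in the same way gives H(Y) = 0.9647 bits and H(X,Y) = 2.4348 bits, so
I(X;Y) = 1.5065 + 0.9647 - 2.4348 = 0.0364 bits ✓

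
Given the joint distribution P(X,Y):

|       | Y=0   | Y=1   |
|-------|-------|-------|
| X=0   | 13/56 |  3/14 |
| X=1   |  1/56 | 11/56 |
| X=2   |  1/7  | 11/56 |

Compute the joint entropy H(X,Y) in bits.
2.3925 bits

H(X,Y) = -Σ_{x,y} P(x,y) log₂ P(x,y). Per-cell terms -P(x,y)·log₂P(x,y):
  X=0: 0.4891, 0.4762
  X=1: 0.1037, 0.4612
  X=2: 0.4011, 0.4612
Sum of the 6 terms: H(X,Y) = 2.3925 bits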